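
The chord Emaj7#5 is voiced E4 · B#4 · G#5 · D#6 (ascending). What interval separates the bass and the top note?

major 14th

The outer voices are E4 and D#6.
From E to D# is 23 semitones, exactly the major fourteenth.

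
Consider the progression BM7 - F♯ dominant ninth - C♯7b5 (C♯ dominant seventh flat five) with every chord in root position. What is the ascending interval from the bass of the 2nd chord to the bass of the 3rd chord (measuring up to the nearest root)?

The roots are F♯ and C♯.
From F♯ to C♯ is 7 semitones, exactly the perfect fifth.

perfect fifth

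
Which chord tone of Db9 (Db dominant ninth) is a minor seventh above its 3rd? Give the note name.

Eb

Spelling the chord: Db–F–Ab–Cb–Eb.
The 3rd is F. A minor seventh above F is Eb.
Eb is the chord's 9th.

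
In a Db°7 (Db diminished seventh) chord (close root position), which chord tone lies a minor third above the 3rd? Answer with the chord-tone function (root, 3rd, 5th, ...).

Spelling the chord: Db Fb Abb Cbb.
The 3rd is Fb. A minor third above Fb is Abb.
Abb is the chord's 5th.

5th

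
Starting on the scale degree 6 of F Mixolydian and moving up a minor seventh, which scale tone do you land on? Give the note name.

The scale is F G A Bb C D Eb.
The scale degree 6 is D; a minor seventh above that is C — scale degree 5.

C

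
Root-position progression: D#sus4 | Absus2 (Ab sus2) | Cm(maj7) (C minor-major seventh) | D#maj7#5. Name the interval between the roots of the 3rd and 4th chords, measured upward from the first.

The roots are C and D#.
C up to D# is 3 semitones, a half step wider than a major second, so the interval is augmented.

augmented second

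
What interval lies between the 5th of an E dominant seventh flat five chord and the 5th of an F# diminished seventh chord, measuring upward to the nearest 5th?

E dominant seventh flat five has Bb as its 5th, and F# diminished seventh has C as its 5th.
Bb up to C spans 2 letter names and 2 semitones — a major second.

major 2nd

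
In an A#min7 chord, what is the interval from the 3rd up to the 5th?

major third

A#-7 is spelled A#–C#–E#–G#.
That puts C# below E#.
C# up to E# spans 3 letter names and 4 semitones — a major third.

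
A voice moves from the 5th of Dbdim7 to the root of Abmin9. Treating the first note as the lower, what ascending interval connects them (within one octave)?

augmented unison

Dbdim7 has Abb as its 5th, and Abmin9 has Ab as its root.
From Abb to Ab: 1 semitone over a unison = augmented.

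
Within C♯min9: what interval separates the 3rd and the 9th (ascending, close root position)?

C♯m9 (C♯ minor ninth): C♯ E G♯ B D♯.
That puts E below D♯.
Counting 7 letters and 11 half steps from E gives a major seventh.

major seventh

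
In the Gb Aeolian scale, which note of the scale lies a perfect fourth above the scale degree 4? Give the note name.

The scale is Gb Ab Bbb Cb Db Ebb Fb.
The scale degree 4 is Cb; a perfect fourth above that is Fb — scale degree 7.

Fb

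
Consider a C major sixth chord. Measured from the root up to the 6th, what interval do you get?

M6

Spelling the chord: C, E, G, A.
Root = C; 6th = A.
Counting 6 letters and 9 half steps from C gives a major sixth.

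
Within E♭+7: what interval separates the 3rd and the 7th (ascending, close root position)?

d5

E♭ augmented seventh is spelled E♭, G, B, D♭.
So we need the interval from G up to D♭.
G up to D♭ is 6 semitones, a half step narrower than a perfect fifth, so the interval is diminished.
That tritone between 3rd and 7th is what gives the dominant seventh its pull toward resolution.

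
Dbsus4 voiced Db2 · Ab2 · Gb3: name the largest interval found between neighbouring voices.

minor seventh

Adjacent intervals: Db2→Ab2 = perfect fifth; Ab2→Gb3 = minor seventh.
The largest is Ab2 to Gb3, a minor seventh (10 semitones).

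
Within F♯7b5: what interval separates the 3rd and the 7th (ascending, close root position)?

F♯7b5: F♯ A♯ C E.
3rd = A♯; 7th = E.
A♯ up to E is 6 semitones, a half step narrower than a perfect fifth, so the interval is diminished.

d5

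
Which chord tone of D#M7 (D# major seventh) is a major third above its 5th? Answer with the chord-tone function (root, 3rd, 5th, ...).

7th

D#M7: D# F## A# C##.
The 5th is A#. A major third above A# is C##.
C## is the chord's 7th.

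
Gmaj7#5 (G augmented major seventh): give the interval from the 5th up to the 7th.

The chord tones of G+maj7 (G augmented major seventh) are G–B–D♯–F♯.
The 5th is D♯ and the 7th is F♯.
D♯ up to F♯ is 3 semitones, a half step narrower than a major third, so the interval is minor.

minor 3rd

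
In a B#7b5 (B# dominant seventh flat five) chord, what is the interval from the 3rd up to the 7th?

B# dominant seventh flat five is spelled B#–D##–F#–A#.
The 3rd is D## and the 7th is A#.
5 letter names make it a fifth; at 6 semitones (a half step narrower than perfect) the quality is diminished.

d5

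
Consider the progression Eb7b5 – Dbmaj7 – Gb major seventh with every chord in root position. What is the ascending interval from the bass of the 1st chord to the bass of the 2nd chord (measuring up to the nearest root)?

m7

The roots are Eb and Db.
7 letter names make it a seventh; at 10 semitones (a half step narrower than major) the quality is minor.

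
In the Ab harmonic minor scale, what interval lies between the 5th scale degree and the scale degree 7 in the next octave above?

M10

Ab harmonic minor: Ab Bb Cb Db Eb Fb G.
So we need the interval from Eb up to G.
From Eb to G is 16 semitones, exactly the major tenth.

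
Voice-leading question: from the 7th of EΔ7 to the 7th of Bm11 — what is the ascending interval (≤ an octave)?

diminished 5th

The 7th of EΔ7 is D♯; the 7th of Bm11 is A.
From D♯ to A: 6 semitones over a fifth = diminished.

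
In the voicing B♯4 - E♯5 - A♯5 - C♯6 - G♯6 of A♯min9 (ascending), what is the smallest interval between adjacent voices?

Adjacent intervals: B♯4→E♯5 = perfect fourth; E♯5→A♯5 = perfect fourth; A♯5→C♯6 = minor third; C♯6→G♯6 = perfect fifth.
The smallest is A♯5 to C♯6, a minor third (3 semitones).

m3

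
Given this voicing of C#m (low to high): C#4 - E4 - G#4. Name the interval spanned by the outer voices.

P5

The outer voices are C#4 and G#4.
From C# to G# is 7 semitones, exactly the perfect fifth.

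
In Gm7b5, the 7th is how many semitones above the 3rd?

Spelling the chord: G, Bb, Db, F.
Bb to F is a perfect fifth: 7 semitones.

7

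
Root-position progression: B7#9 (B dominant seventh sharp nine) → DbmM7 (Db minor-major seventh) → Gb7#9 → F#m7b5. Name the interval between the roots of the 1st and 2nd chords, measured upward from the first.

The roots are B and Db.
B up to Db is 2 semitones, a whole step narrower than a major third, so the interval is diminished.

d3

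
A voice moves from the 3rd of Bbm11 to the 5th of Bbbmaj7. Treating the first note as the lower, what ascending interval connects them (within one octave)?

The 3rd of Bbm11 is Db; the 5th of Bbbmaj7 is Fb.
Db up to Fb is 3 semitones, a half step narrower than a major third, so the interval is minor.

minor 3rd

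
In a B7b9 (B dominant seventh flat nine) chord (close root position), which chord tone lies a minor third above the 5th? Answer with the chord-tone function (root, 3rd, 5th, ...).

Spelling the chord: B D# F# A C.
The 5th is F#. A minor third above F# is A.
A is the chord's 7th.

7th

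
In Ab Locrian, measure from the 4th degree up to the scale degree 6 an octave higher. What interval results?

The scale runs Ab Bbb Cb Db Ebb Fb Gb.
4th degree = Db; scale degree 6 (up an octave) = Fb.
From Db to Fb: 15 semitones over a tenth = minor.

minor tenth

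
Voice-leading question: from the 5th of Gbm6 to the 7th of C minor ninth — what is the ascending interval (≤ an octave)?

major sixth

The 5th of Gbm6 is Db; the 7th of C minor ninth is Bb.
Counting 6 letters and 9 half steps from Db gives a major sixth.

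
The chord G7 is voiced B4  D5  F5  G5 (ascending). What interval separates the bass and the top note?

minor 6th

The outer voices are B4 and G5.
6 letter names make it a sixth; at 8 semitones (a half step narrower than major) the quality is minor.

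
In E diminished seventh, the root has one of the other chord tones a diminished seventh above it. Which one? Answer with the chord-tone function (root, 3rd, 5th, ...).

E°7: E-G-Bb-Db.
The root is E. A diminished seventh above E is Db.
Db is the chord's 7th.

7th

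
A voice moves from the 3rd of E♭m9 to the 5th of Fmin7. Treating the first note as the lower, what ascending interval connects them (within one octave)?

augmented fourth

E♭m9 has G♭ as its 3rd, and Fmin7 has C as its 5th.
4 letter names make it a fourth; at 6 semitones (a half step wider than perfect) the quality is augmented.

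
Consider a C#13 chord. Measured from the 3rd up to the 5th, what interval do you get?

The chord tones of C#13 are C# E# G# B D# A#.
That puts E# below G#.
3 letter names make it a third; at 3 semitones (a half step narrower than major) the quality is minor.

minor 3rd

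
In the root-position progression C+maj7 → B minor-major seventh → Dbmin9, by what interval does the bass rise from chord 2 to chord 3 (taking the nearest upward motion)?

diminished 3rd

The roots are B and Db.
From B to Db: 2 semitones over a third = diminished.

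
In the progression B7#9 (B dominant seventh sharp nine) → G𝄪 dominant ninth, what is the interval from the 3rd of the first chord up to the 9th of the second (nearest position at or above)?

B7#9 (B dominant seventh sharp nine) has D♯ as its 3rd, and G𝄪 dominant ninth has A𝄪 as its 9th.
5 letter names make it a fifth; at 8 semitones (a half step wider than perfect) the quality is augmented.

A5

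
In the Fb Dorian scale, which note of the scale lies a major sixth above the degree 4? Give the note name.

The scale is Fb Gb Abb Bbb Cb Db Ebb.
The degree 4 is Bbb; a major sixth above that is Gb — scale degree 2.

Gb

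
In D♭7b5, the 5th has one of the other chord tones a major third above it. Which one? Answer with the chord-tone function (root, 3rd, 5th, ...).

7th

D♭7b5: D♭–F–A𝄫–C♭.
The 5th is A𝄫. A major third above A𝄫 is C♭.
C♭ is the chord's 7th.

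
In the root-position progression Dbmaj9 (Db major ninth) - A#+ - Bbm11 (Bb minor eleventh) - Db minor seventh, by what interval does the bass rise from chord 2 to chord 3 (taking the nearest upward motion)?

diminished second

The roots are A# and Bb.
A# up to Bb is 0 semitones, a whole step narrower than a major second, so the interval is diminished.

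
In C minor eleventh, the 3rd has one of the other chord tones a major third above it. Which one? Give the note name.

The chord tones of Cm11 (C minor eleventh) are C E♭ G B♭ D F.
The 3rd is E♭. A major third above E♭ is G.
G is the chord's 5th.

G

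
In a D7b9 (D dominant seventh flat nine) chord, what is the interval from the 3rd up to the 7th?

diminished fifth

D7b9 (D dominant seventh flat nine) is spelled D F# A C Eb.
So we need the interval from F# up to C.
From F# to C: 6 semitones over a fifth = diminished.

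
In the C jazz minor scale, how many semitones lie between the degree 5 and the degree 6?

2

The scale is C D Eb F G A B.
G up to A is a major second — 2 semitones.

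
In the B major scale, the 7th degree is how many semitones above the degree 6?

2

The scale is B C# D# E F# G# A#.
G# up to A# is a major second — 2 semitones.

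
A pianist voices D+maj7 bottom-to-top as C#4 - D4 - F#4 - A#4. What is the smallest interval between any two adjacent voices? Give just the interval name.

minor 2nd

Adjacent intervals: C#4→D4 = minor second; D4→F#4 = major third; F#4→A#4 = major third.
The smallest is C#4 to D4, a minor second (1 semitone).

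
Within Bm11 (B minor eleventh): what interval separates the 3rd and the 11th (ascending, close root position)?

Bm11: B, D, F♯, A, C♯, E.
The 3rd is D and the 11th is E.
Counting 9 letters and 14 half steps from D gives a major ninth.

major 9th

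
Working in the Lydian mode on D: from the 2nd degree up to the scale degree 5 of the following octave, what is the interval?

perfect eleventh

Spelling the Lydian mode on D: D E F# G# A B C#.
That puts E below A.
From E to A is 17 semitones, exactly the perfect eleventh.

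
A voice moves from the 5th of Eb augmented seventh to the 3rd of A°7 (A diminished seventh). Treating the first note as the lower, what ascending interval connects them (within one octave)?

minor second

The 5th of Eb augmented seventh is B; the 3rd of A°7 (A diminished seventh) is C.
2 letter names make it a second; at 1 semitone (a half step narrower than major) the quality is minor.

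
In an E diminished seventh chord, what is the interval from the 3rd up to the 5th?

Edim7: E–G–Bb–Db.
The 3rd is G and the 5th is Bb.
3 letter names make it a third; at 3 semitones (a half step narrower than major) the quality is minor.

minor third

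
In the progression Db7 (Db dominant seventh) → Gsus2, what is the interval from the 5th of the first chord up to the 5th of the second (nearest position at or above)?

augmented fourth

Db7 (Db dominant seventh) has Ab as its 5th, and Gsus2 has D as its 5th.
Ab up to D is 6 semitones, a half step wider than a perfect fourth, so the interval is augmented.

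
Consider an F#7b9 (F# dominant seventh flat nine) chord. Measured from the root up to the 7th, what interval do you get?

m7

Spelling the chord: F#, A#, C#, E, G.
That puts F# below E.
F# up to E is 10 semitones, a half step narrower than a major seventh, so the interval is minor.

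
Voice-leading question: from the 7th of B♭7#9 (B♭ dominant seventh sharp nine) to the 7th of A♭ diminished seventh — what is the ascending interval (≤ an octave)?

d7

B♭7#9 (B♭ dominant seventh sharp nine) has A♭ as its 7th, and A♭ diminished seventh has G𝄫 as its 7th.
From A♭ to G𝄫: 9 semitones over a seventh = diminished.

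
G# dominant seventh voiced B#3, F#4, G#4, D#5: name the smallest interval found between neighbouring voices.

Adjacent intervals: B#3→F#4 = diminished fifth; F#4→G#4 = major second; G#4→D#5 = perfect fifth.
The smallest is F#4 to G#4, a major second (2 semitones).

major second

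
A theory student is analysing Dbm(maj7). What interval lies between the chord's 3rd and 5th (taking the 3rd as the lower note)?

DbmM7: Db, Fb, Ab, C.
The 3rd is Fb and the 5th is Ab.
Fb up to Ab spans 3 letter names and 4 semitones — a major third.

major 3rd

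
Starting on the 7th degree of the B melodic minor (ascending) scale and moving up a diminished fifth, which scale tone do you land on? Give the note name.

The scale is B C♯ D E F♯ G♯ A♯.
The 7th degree is A♯; a diminished fifth above that is E — scale degree 4.

E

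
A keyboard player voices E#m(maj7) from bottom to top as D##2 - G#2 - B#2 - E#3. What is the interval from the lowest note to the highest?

minor 9th

The outer voices are D##2 and E#3.
From D## to E#: 13 semitones over a ninth = minor.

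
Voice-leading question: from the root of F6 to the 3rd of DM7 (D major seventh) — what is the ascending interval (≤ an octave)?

The root of F6 is F; the 3rd of DM7 (D major seventh) is F#.
1 letter names make it a unison; at 1 semitone (a half step wider than perfect) the quality is augmented.

augmented 1st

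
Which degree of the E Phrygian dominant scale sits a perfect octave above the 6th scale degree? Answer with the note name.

C

The scale is E F G♯ A B C D.
The 6th scale degree is C; a perfect octave above that is C — scale degree 6.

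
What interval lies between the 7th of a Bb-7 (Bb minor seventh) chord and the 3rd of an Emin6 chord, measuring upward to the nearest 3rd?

Bb-7 (Bb minor seventh) has Ab as its 7th, and Emin6 has G as its 3rd.
Ab up to G spans 7 letter names and 11 semitones — a major seventh.

M7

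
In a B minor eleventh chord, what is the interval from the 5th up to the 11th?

minor 7th

Spelling the chord: B–D–F♯–A–C♯–E.
The 5th is F♯ and the 11th is E.
F♯ up to E is 10 semitones, a half step narrower than a major seventh, so the interval is minor.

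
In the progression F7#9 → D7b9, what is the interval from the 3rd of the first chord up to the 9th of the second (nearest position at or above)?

d5

F7#9 has A as its 3rd, and D7b9 has Eb as its 9th.
From A to Eb: 6 semitones over a fifth = diminished.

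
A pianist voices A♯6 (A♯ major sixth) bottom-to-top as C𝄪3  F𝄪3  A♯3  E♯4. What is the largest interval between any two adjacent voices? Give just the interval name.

perfect 5th

Adjacent intervals: C𝄪3→F𝄪3 = perfect fourth; F𝄪3→A♯3 = minor third; A♯3→E♯4 = perfect fifth.
The largest is A♯3 to E♯4, a perfect fifth (7 semitones).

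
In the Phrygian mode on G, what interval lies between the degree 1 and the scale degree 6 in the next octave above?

The scale runs G Ab Bb C D Eb F.
That puts G below Eb.
13 letter names make it a thirteenth; at 20 semitones (a half step narrower than major) the quality is minor.

m13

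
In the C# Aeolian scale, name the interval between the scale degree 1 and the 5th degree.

The scale runs C# D# E F# G# A B.
Scale degree 1 = C#; degree 5 = G#.
From C# to G# is 7 semitones, exactly the perfect fifth.

perfect fifth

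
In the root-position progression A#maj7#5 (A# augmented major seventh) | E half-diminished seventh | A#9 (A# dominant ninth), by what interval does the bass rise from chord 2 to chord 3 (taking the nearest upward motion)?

The roots are E and A#.
4 letter names make it a fourth; at 6 semitones (a half step wider than perfect) the quality is augmented.

augmented 4th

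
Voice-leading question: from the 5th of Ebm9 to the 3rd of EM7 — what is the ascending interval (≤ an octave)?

augmented 6th

The 5th of Ebm9 is Bb; the 3rd of EM7 is G#.
Bb up to G# is 10 semitones, a half step wider than a major sixth, so the interval is augmented.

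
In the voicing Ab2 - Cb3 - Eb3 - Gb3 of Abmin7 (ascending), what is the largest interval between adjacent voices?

major third

Adjacent intervals: Ab2→Cb3 = minor third; Cb3→Eb3 = major third; Eb3→Gb3 = minor third.
The largest is Cb3 to Eb3, a major third (4 semitones).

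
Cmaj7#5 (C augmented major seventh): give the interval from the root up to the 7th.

Spelling the chord: C E G# B.
Root = C; 7th = B.
C up to B spans 7 letter names and 11 semitones — a major seventh.

M7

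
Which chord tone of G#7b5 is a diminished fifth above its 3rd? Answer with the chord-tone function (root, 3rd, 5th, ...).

7th

Spelling the chord: G#-B#-D-F#.
The 3rd is B#. A diminished fifth above B# is F#.
F# is the chord's 7th.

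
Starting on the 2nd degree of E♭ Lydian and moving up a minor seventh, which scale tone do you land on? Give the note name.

The scale is E♭ F G A B♭ C D.
The 2nd degree is F; a minor seventh above that is E♭ — scale degree 1.

Eb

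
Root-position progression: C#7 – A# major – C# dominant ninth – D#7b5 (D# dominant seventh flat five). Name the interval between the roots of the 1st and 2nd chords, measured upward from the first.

M6

The roots are C# and A#.
C# up to A# spans 6 letter names and 9 semitones — a major sixth.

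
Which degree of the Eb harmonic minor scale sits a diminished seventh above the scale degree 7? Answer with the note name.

The scale is Eb F Gb Ab Bb Cb D.
The scale degree 7 is D; a diminished seventh above that is Cb — scale degree 6.

Cb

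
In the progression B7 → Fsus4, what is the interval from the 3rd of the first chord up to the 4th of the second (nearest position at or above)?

The 3rd of B7 is D#; the 4th of Fsus4 is Bb.
D# up to Bb is 7 semitones, a whole step narrower than a major sixth, so the interval is diminished.

diminished sixth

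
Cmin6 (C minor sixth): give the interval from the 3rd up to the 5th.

major third

Spelling the chord: C–Eb–G–A.
That puts Eb below G.
Eb up to G spans 3 letter names and 4 semitones — a major third.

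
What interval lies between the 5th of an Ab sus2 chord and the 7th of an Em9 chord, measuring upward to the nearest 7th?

The 5th of Ab sus2 is Eb; the 7th of Em9 is D.
Eb up to D spans 7 letter names and 11 semitones — a major seventh.

major 7th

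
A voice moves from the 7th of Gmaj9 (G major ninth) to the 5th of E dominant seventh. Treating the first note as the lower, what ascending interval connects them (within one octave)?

P4

The 7th of Gmaj9 (G major ninth) is F♯; the 5th of E dominant seventh is B.
From F♯ to B is 5 semitones, exactly the perfect fourth.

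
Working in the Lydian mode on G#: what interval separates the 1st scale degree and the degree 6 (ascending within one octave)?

G# lydian: G# A# B# C## D# E# F##.
That puts G# below E#.
G# up to E# spans 6 letter names and 9 semitones — a major sixth.

major sixth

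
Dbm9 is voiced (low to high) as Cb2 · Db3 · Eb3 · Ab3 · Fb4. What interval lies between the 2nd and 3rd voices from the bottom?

major second

Those voices are Db3 and Eb3.
Counting 2 letters and 2 half steps from Db gives a major second.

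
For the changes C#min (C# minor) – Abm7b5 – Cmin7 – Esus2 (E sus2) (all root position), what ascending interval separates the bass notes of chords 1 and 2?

diminished sixth

The roots are C# and Ab.
6 letter names make it a sixth; at 7 semitones (a whole step narrower than major) the quality is diminished.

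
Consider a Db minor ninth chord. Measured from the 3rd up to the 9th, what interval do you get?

Spelling the chord: Db–Fb–Ab–Cb–Eb.
So we need the interval from Fb up to Eb.
From Fb to Eb is 11 semitones, exactly the major seventh.

major seventh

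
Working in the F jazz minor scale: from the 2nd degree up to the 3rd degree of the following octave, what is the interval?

The scale runs F G Ab Bb C D E.
That puts G below Ab.
From G to Ab: 13 semitones over a ninth = minor.

minor ninth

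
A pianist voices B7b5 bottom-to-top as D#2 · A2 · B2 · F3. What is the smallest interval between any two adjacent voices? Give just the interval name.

Adjacent intervals: D#2→A2 = diminished fifth; A2→B2 = major second; B2→F3 = diminished fifth.
The smallest is A2 to B2, a major second (2 semitones).

major second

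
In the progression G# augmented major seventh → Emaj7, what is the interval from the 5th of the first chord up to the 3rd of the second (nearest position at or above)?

diminished fourth

G# augmented major seventh has D## as its 5th, and Emaj7 has G# as its 3rd.
D## up to G# is 4 semitones, a half step narrower than a perfect fourth, so the interval is diminished.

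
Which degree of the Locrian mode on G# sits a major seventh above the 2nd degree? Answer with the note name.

G#

The scale is G# A B C# D E F#.
The 2nd degree is A; a major seventh above that is G# — scale degree 1.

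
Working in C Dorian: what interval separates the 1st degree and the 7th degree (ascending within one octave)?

C dorian: C D Eb F G A Bb.
The 1st degree is C and the scale degree 7 is Bb.
7 letter names make it a seventh; at 10 semitones (a half step narrower than major) the quality is minor.

minor seventh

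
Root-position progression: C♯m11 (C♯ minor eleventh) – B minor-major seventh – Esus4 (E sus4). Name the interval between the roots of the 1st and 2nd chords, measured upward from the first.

The roots are C♯ and B.
7 letter names make it a seventh; at 10 semitones (a half step narrower than major) the quality is minor.

minor seventh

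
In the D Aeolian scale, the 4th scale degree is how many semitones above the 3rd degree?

The scale is D E F G A Bb C.
F up to G is a major second — 2 semitones.

2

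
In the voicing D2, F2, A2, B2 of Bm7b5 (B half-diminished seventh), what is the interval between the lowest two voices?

minor third

Those voices are D2 and F2.
From D to F: 3 semitones over a third = minor.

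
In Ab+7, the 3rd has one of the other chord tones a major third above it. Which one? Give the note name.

E

Ab+7 is spelled Ab–C–E–Gb.
The 3rd is C. A major third above C is E.
E is the chord's 5th.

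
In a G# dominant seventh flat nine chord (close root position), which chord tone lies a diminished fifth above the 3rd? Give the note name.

The chord tones of G#7b9 (G# dominant seventh flat nine) are G#–B#–D#–F#–A.
The 3rd is B#. A diminished fifth above B# is F#.
F# is the chord's 7th.

F#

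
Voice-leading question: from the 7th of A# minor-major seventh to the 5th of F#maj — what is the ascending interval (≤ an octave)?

diminished fourth

The 7th of A# minor-major seventh is G##; the 5th of F#maj is C#.
G## up to C# is 4 semitones, a half step narrower than a perfect fourth, so the interval is diminished.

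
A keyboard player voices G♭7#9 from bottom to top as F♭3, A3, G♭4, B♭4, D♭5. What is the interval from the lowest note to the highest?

The outer voices are F♭3 and D♭5.
Counting 13 letters and 21 half steps from F♭ gives a major thirteenth.

major thirteenth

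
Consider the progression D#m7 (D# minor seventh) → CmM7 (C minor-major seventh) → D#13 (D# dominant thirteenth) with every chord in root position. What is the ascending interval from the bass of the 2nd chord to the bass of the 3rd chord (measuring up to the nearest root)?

A2

The roots are C and D#.
C up to D# is 3 semitones, a half step wider than a major second, so the interval is augmented.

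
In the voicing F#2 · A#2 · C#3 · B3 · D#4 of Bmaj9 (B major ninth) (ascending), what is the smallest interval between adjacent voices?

Adjacent intervals: F#2→A#2 = major third; A#2→C#3 = minor third; C#3→B3 = minor seventh; B3→D#4 = major third.
The smallest is A#2 to C#3, a minor third (3 semitones).

minor third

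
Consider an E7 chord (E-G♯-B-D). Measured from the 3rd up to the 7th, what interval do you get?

That puts G♯ below D.
From G♯ to D: 6 semitones over a fifth = diminished.

diminished fifth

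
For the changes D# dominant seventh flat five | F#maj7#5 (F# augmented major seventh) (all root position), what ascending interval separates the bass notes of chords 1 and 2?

minor third

The roots are D# and F#.
From D# to F#: 3 semitones over a third = minor.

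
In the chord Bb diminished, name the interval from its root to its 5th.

diminished fifth

Bbdim (Bb diminished) is spelled Bb-Db-Fb.
Root = Bb; 5th = Fb.
5 letter names make it a fifth; at 6 semitones (a half step narrower than perfect) the quality is diminished.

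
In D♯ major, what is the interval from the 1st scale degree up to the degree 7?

The scale runs D♯ E♯ F𝄪 G♯ A♯ B♯ C𝄪.
That puts D♯ below C𝄪.
Counting 7 letters and 11 half steps from D♯ gives a major seventh.

major seventh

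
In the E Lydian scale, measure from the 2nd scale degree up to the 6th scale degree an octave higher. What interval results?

Spelling the E Lydian scale: E F# G# A# B C# D#.
That puts F# below C#.
Counting 12 letters and 19 half steps from F# gives a perfect twelfth.

perfect 12th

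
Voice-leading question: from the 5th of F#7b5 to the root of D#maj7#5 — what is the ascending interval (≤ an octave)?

augmented second

F#7b5 has C as its 5th, and D#maj7#5 has D# as its root.
C up to D# is 3 semitones, a half step wider than a major second, so the interval is augmented.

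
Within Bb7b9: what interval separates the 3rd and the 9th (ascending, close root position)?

Spelling the chord: Bb, D, F, Ab, Cb.
The 3rd is D and the 9th is Cb.
D up to Cb is 9 semitones, a whole step narrower than a major seventh, so the interval is diminished.

d7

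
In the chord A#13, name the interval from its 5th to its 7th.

The chord tones of A#13 are A#–C##–E#–G#–B#–F##.
5th = E#; 7th = G#.
From E# to G#: 3 semitones over a third = minor.

minor third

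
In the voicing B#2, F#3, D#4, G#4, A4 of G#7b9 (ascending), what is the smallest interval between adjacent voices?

Adjacent intervals: B#2→F#3 = diminished fifth; F#3→D#4 = major sixth; D#4→G#4 = perfect fourth; G#4→A4 = minor second.
The smallest is G#4 to A4, a minor second (1 semitone).

m2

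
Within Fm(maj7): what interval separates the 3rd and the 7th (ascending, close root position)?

FmM7: F–Ab–C–E.
3rd = Ab; 7th = E.
Ab up to E is 8 semitones, a half step wider than a perfect fifth, so the interval is augmented.

augmented fifth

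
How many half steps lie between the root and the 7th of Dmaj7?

11

Dmaj7 (D major seventh): D F# A C#.
D to C# is a major seventh: 11 semitones.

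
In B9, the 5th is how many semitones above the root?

7

Spelling the chord: B–D#–F#–A–C#.
B to F# is a perfect fifth: 7 semitones.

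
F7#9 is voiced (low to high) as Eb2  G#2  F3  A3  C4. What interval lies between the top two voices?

Those voices are A3 and C4.
3 letter names make it a third; at 3 semitones (a half step narrower than major) the quality is minor.

minor third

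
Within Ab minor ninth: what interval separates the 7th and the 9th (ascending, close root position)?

major third

Spelling the chord: Ab Cb Eb Gb Bb.
That puts Gb below Bb.
From Gb to Bb is 4 semitones, exactly the major third.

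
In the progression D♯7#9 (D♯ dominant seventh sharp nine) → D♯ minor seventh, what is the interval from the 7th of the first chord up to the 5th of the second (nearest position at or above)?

major sixth

The 7th of D♯7#9 (D♯ dominant seventh sharp nine) is C♯; the 5th of D♯ minor seventh is A♯.
C♯ up to A♯ spans 6 letter names and 9 semitones — a major sixth.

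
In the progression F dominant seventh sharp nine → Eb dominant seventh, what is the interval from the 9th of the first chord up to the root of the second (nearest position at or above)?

The 9th of F dominant seventh sharp nine is G#; the root of Eb dominant seventh is Eb.
From G# to Eb: 7 semitones over a sixth = diminished.

diminished sixth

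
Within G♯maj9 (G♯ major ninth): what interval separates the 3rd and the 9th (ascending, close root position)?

G♯ major ninth: G♯, B♯, D♯, F𝄪, A♯.
3rd = B♯; 9th = A♯.
From B♯ to A♯: 10 semitones over a seventh = minor.

minor seventh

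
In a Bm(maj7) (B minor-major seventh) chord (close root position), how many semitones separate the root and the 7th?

11

Bm(maj7) (B minor-major seventh) is spelled B-D-F#-A#.
B to A# is a major seventh: 11 semitones.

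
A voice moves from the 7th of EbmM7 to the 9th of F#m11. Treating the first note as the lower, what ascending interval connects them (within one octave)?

augmented fourth

EbmM7 has D as its 7th, and F#m11 has G# as its 9th.
D up to G# is 6 semitones, a half step wider than a perfect fourth, so the interval is augmented.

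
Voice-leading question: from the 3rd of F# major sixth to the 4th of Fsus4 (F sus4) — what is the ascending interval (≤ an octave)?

diminished second

F# major sixth has A# as its 3rd, and Fsus4 (F sus4) has Bb as its 4th.
From A# to Bb: 0 semitones over a second = diminished.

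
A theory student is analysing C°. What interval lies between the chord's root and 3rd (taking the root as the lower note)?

Spelling the chord: C–Eb–Gb.
That puts C below Eb.
3 letter names make it a third; at 3 semitones (a half step narrower than major) the quality is minor.

minor 3rd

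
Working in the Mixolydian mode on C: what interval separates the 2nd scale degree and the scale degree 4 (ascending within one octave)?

minor third

Spelling the Mixolydian mode on C: C D E F G A Bb.
The 2nd scale degree is D and the 4th scale degree is F.
From D to F: 3 semitones over a third = minor.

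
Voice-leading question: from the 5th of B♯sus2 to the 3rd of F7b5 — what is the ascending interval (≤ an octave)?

diminished 3rd

B♯sus2 has F𝄪 as its 5th, and F7b5 has A as its 3rd.
3 letter names make it a third; at 2 semitones (a whole step narrower than major) the quality is diminished.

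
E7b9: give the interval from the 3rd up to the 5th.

The chord tones of E7b9 are E, G#, B, D, F.
3rd = G#; 5th = B.
G# up to B is 3 semitones, a half step narrower than a major third, so the interval is minor.

m3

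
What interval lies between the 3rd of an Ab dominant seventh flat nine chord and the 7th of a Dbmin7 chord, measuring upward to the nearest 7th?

The 3rd of Ab dominant seventh flat nine is C; the 7th of Dbmin7 is Cb.
8 letter names make it an octave; at 11 semitones (a half step narrower than perfect) the quality is diminished.

diminished octave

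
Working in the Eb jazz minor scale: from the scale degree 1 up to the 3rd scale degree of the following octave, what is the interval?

Eb melodic minor: Eb F Gb Ab Bb C D.
So we need the interval from Eb up to Gb.
10 letter names make it a tenth; at 15 semitones (a half step narrower than major) the quality is minor.

minor tenth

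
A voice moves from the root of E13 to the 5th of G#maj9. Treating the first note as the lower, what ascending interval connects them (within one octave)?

E13 has E as its root, and G#maj9 has D# as its 5th.
Counting 7 letters and 11 half steps from E gives a major seventh.

major seventh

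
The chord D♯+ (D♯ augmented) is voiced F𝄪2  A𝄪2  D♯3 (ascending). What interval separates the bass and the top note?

The outer voices are F𝄪2 and D♯3.
From F𝄪 to D♯: 8 semitones over a sixth = minor.

minor sixth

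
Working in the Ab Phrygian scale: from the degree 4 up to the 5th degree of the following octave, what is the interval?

Spelling the Ab Phrygian scale: Ab Bbb Cb Db Eb Fb Gb.
Degree 4 = Db; degree 5 (up an octave) = Eb.
Db up to Eb spans 9 letter names and 14 semitones — a major ninth.

M9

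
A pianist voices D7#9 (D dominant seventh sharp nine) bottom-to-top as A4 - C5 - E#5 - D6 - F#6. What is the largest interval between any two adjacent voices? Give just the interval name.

Adjacent intervals: A4→C5 = minor third; C5→E#5 = augmented third; E#5→D6 = diminished seventh; D6→F#6 = major third.
The largest is E#5 to D6, a diminished seventh (9 semitones).

diminished 7th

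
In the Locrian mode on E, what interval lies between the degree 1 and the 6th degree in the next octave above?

minor 13th

Spelling the Locrian mode on E: E F G A Bb C D.
That puts E below C.
13 letter names make it a thirteenth; at 20 semitones (a half step narrower than major) the quality is minor.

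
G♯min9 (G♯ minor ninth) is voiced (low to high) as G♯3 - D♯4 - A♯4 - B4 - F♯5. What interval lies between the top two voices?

perfect fifth

Those voices are B4 and F♯5.
From B to F♯ is 7 semitones, exactly the perfect fifth.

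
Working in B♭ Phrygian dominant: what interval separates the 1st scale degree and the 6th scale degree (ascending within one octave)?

minor sixth

The scale runs B♭ C♭ D E♭ F G♭ A♭.
So we need the interval from B♭ up to G♭.
From B♭ to G♭: 8 semitones over a sixth = minor.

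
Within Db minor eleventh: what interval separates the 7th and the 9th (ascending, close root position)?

Spelling the chord: Db-Fb-Ab-Cb-Eb-Gb.
That puts Cb below Eb.
From Cb to Eb is 4 semitones, exactly the major third.

major third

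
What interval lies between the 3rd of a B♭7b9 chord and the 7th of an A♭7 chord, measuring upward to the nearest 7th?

The 3rd of B♭7b9 is D; the 7th of A♭7 is G♭.
4 letter names make it a fourth; at 4 semitones (a half step narrower than perfect) the quality is diminished.

diminished 4th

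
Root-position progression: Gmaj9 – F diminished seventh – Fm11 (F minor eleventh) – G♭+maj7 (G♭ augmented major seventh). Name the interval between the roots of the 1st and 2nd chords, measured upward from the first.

minor seventh

The roots are G and F.
From G to F: 10 semitones over a seventh = minor.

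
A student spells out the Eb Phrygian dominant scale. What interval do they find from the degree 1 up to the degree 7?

Spelling the Eb Phrygian dominant scale: Eb Fb G Ab Bb Cb Db.
That puts Eb below Db.
7 letter names make it a seventh; at 10 semitones (a half step narrower than major) the quality is minor.

m7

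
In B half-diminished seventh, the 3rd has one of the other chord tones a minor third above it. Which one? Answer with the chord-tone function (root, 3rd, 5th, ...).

5th

Bø is spelled B–D–F–A.
The 3rd is D. A minor third above D is F.
F is the chord's 5th.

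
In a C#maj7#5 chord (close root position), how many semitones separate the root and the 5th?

Spelling the chord: C# E# G## B#.
C# to G## is an augmented fifth: 8 semitones.

8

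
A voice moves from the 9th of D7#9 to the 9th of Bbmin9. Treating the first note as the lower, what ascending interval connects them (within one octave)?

The 9th of D7#9 is E#; the 9th of Bbmin9 is C.
From E# to C: 7 semitones over a sixth = diminished.

diminished sixth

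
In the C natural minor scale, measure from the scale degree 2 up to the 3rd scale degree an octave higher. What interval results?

minor ninth

Spelling the C natural minor scale: C D E♭ F G A♭ B♭.
The scale degree 2 is D and the degree 3 (up an octave) is E♭.
9 letter names make it a ninth; at 13 semitones (a half step narrower than major) the quality is minor.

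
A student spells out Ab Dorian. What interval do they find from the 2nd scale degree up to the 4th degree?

Spelling Ab Dorian: Ab Bb Cb Db Eb F Gb.
The 2nd scale degree is Bb and the scale degree 4 is Db.
Bb up to Db is 3 semitones, a half step narrower than a major third, so the interval is minor.

minor third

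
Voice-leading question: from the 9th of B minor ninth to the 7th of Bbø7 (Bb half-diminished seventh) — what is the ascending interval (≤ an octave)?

diminished sixth

The 9th of B minor ninth is C#; the 7th of Bbø7 (Bb half-diminished seventh) is Ab.
From C# to Ab: 7 semitones over a sixth = diminished.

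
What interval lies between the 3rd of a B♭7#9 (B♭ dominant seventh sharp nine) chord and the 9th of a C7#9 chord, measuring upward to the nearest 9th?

augmented unison

B♭7#9 (B♭ dominant seventh sharp nine) has D as its 3rd, and C7#9 has D♯ as its 9th.
From D to D♯: 1 semitone over a unison = augmented.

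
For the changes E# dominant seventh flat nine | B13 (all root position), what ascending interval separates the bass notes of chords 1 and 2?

The roots are E# and B.
E# up to B is 6 semitones, a half step narrower than a perfect fifth, so the interval is diminished.

d5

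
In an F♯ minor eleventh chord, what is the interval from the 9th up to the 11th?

F♯m11 (F♯ minor eleventh) is spelled F♯, A, C♯, E, G♯, B.
The 9th is G♯ and the 11th is B.
G♯ up to B is 3 semitones, a half step narrower than a major third, so the interval is minor.

minor 3rd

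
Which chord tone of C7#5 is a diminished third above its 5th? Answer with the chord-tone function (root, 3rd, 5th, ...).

Spelling the chord: C–E–G#–Bb.
The 5th is G#. A diminished third above G# is Bb.
Bb is the chord's 7th.

7th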